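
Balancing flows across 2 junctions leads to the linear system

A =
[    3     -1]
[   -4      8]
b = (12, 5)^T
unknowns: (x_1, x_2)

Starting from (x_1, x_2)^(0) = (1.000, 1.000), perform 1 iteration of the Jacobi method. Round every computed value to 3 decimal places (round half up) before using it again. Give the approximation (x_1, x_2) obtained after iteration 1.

Iteration 1:
  x_1 = (12 - (-1)·1.000) / (3) = 4.333
  x_2 = (5 - (-4)·1.000) / (8) = 1.125

(4.333, 1.125)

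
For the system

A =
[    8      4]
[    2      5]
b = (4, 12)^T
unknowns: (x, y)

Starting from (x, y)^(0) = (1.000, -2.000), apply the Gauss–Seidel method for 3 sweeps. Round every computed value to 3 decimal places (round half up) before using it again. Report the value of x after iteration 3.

-0.780

Iteration 1:
  x = (4 - (4)·-2.000) / (8) = 1.500
  y = (12 - (2)·1.500) / (5) = 1.800
Iteration 2:
  x = (4 - (4)·1.800) / (8) = -0.400
  y = (12 - (2)·-0.400) / (5) = 2.560
Iteration 3:
  x = (4 - (4)·2.560) / (8) = -0.780
  y = (12 - (2)·-0.780) / (5) = 2.712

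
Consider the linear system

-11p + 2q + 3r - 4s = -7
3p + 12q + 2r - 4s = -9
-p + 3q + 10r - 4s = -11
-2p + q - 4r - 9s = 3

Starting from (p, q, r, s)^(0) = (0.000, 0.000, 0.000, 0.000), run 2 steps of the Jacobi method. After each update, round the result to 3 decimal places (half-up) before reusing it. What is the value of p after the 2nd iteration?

Iteration 1:
  p = (-7 - (2)·0.000 - (3)·0.000 - (-4)·0.000) / (-11) = 0.636
  q = (-9 - (3)·0.000 - (2)·0.000 - (-4)·0.000) / (12) = -0.750
  r = (-11 - (-1)·0.000 - (3)·0.000 - (-4)·0.000) / (10) = -1.100
  s = (3 - (-2)·0.000 - (1)·0.000 - (-4)·0.000) / (-9) = -0.333
Iteration 2:
  p = (-7 - (2)·-0.750 - (3)·-1.100 - (-4)·-0.333) / (-11) = 0.321
  q = (-9 - (3)·0.636 - (2)·-1.100 - (-4)·-0.333) / (12) = -0.837
  r = (-11 - (-1)·0.636 - (3)·-0.750 - (-4)·-0.333) / (10) = -0.945
  s = (3 - (-2)·0.636 - (1)·-0.750 - (-4)·-1.100) / (-9) = -0.069

0.321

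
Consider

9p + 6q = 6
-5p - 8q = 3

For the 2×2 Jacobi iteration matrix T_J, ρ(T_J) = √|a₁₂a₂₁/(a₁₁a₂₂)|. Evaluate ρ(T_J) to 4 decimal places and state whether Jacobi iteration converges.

0.6455

a₁₂a₂₁/(a₁₁a₂₂) = (6)·(-5) / ((9)·(-8)) = 0.416667
ρ = √|0.416667| = √0.416667 = 0.6455
ρ < 1, so Jacobi converges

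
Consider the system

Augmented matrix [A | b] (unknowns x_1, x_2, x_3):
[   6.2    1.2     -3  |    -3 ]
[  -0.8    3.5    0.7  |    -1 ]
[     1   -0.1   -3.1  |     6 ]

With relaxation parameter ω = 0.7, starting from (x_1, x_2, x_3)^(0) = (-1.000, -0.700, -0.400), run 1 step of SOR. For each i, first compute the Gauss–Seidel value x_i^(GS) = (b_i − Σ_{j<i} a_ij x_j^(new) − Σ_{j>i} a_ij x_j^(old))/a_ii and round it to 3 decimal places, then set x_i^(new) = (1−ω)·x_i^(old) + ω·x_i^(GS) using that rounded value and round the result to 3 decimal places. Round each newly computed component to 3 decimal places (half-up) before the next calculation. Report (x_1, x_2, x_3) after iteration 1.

(-0.679, -0.463, -1.618)

Iteration 1:
  x_1: GS value = (-3 - (1.2)·-0.700 - (-3)·-0.400) / (6.2) = -0.542;  x_1 ← (1−ω)·-1.000 + ω·-0.542 = -0.679
  x_2: GS value = (-1 - (-0.8)·-0.679 - (0.7)·-0.400) / (3.5) = -0.361;  x_2 ← (1−ω)·-0.700 + ω·-0.361 = -0.463
  x_3: GS value = (6 - (1)·-0.679 - (-0.1)·-0.463) / (-3.1) = -2.140;  x_3 ← (1−ω)·-0.400 + ω·-2.140 = -1.618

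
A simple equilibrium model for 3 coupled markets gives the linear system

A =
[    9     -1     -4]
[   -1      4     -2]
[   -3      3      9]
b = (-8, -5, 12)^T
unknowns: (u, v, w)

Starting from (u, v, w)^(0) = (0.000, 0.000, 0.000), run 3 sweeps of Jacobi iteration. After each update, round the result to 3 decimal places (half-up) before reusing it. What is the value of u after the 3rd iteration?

Iteration 1:
  u = (-8 - (-1)·0.000 - (-4)·0.000) / (9) = -0.889
  v = (-5 - (-1)·0.000 - (-2)·0.000) / (4) = -1.250
  w = (12 - (-3)·0.000 - (3)·0.000) / (9) = 1.333
Iteration 2:
  u = (-8 - (-1)·-1.250 - (-4)·1.333) / (9) = -0.435
  v = (-5 - (-1)·-0.889 - (-2)·1.333) / (4) = -0.806
  w = (12 - (-3)·-0.889 - (3)·-1.250) / (9) = 1.454
Iteration 3:
  u = (-8 - (-1)·-0.806 - (-4)·1.454) / (9) = -0.332
  v = (-5 - (-1)·-0.435 - (-2)·1.454) / (4) = -0.632
  w = (12 - (-3)·-0.435 - (3)·-0.806) / (9) = 1.457

-0.332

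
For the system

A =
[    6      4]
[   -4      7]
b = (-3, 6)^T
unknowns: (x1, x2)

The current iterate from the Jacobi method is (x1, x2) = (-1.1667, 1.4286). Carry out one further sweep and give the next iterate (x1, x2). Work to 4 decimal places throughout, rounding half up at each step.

One sweep:
  x1 = (-3 - (4)·1.4286) / (6) = -1.4524
  x2 = (6 - (-4)·-1.1667) / (7) = 0.1905

(-1.4524, 0.1905)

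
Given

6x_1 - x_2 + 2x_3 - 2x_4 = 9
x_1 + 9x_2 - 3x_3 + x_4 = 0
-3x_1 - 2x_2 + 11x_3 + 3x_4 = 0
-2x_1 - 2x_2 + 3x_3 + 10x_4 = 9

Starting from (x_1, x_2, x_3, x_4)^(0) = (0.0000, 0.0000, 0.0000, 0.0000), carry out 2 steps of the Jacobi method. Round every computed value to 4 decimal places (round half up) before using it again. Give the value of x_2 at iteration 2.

Iteration 1:
  x_1 = (9 - (-1)·0.0000 - (2)·0.0000 - (-2)·0.0000) / (6) = 1.5000
  x_2 = (0 - (1)·0.0000 - (-3)·0.0000 - (1)·0.0000) / (9) = 0.0000
  x_3 = (0 - (-3)·0.0000 - (-2)·0.0000 - (3)·0.0000) / (11) = 0.0000
  x_4 = (9 - (-2)·0.0000 - (-2)·0.0000 - (3)·0.0000) / (10) = 0.9000
Iteration 2:
  x_1 = (9 - (-1)·0.0000 - (2)·0.0000 - (-2)·0.9000) / (6) = 1.8000
  x_2 = (0 - (1)·1.5000 - (-3)·0.0000 - (1)·0.9000) / (9) = -0.2667
  x_3 = (0 - (-3)·1.5000 - (-2)·0.0000 - (3)·0.9000) / (11) = 0.1636
  x_4 = (9 - (-2)·1.5000 - (-2)·0.0000 - (3)·0.0000) / (10) = 1.2000

-0.2667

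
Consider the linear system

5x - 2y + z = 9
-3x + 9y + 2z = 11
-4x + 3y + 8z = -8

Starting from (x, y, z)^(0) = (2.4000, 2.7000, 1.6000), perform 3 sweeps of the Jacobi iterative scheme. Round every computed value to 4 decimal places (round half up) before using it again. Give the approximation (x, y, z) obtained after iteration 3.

Iteration 1:
  x = (9 - (-2)·2.7000 - (1)·1.6000) / (5) = 2.5600
  y = (11 - (-3)·2.4000 - (2)·1.6000) / (9) = 1.6667
  z = (-8 - (-4)·2.4000 - (3)·2.7000) / (8) = -0.8125
Iteration 2:
  x = (9 - (-2)·1.6667 - (1)·-0.8125) / (5) = 2.6292
  y = (11 - (-3)·2.5600 - (2)·-0.8125) / (9) = 2.2561
  z = (-8 - (-4)·2.5600 - (3)·1.6667) / (8) = -0.3450
Iteration 3:
  x = (9 - (-2)·2.2561 - (1)·-0.3450) / (5) = 2.7714
  y = (11 - (-3)·2.6292 - (2)·-0.3450) / (9) = 2.1753
  z = (-8 - (-4)·2.6292 - (3)·2.2561) / (8) = -0.5314

(2.7714, 2.1753, -0.5314)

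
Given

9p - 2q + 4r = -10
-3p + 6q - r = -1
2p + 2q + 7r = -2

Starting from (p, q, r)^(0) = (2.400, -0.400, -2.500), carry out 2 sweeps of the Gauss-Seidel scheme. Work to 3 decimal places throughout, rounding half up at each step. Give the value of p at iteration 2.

Iteration 1:
  p = (-10 - (-2)·-0.400 - (4)·-2.500) / (9) = -0.089
  q = (-1 - (-3)·-0.089 - (-1)·-2.500) / (6) = -0.628
  r = (-2 - (2)·-0.089 - (2)·-0.628) / (7) = -0.081
Iteration 2:
  p = (-10 - (-2)·-0.628 - (4)·-0.081) / (9) = -1.215
  q = (-1 - (-3)·-1.215 - (-1)·-0.081) / (6) = -0.788
  r = (-2 - (2)·-1.215 - (2)·-0.788) / (7) = 0.287

-1.215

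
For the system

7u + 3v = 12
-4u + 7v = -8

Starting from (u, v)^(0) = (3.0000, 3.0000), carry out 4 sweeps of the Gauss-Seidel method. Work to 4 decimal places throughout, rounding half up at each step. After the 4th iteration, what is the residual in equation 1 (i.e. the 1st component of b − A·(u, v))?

-0.1717

Iteration 1:
  u = (12 - (3)·3.0000) / (7) = 0.4286
  v = (-8 - (-4)·0.4286) / (7) = -0.8979
Iteration 2:
  u = (12 - (3)·-0.8979) / (7) = 2.0991
  v = (-8 - (-4)·2.0991) / (7) = 0.0566
Iteration 3:
  u = (12 - (3)·0.0566) / (7) = 1.6900
  v = (-8 - (-4)·1.6900) / (7) = -0.1771
Iteration 4:
  u = (12 - (3)·-0.1771) / (7) = 1.7902
  v = (-8 - (-4)·1.7902) / (7) = -0.1199
Residual b − A·x = (-0.1717, 0.0001)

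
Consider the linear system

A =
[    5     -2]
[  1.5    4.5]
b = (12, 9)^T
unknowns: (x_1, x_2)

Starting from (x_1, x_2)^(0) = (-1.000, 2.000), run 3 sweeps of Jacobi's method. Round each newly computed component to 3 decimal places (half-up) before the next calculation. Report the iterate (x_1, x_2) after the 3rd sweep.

(2.773, 0.889)

Iteration 1:
  x_1 = (12 - (-2)·2.000) / (5) = 3.200
  x_2 = (9 - (1.5)·-1.000) / (4.5) = 2.333
Iteration 2:
  x_1 = (12 - (-2)·2.333) / (5) = 3.333
  x_2 = (9 - (1.5)·3.200) / (4.5) = 0.933
Iteration 3:
  x_1 = (12 - (-2)·0.933) / (5) = 2.773
  x_2 = (9 - (1.5)·3.333) / (4.5) = 0.889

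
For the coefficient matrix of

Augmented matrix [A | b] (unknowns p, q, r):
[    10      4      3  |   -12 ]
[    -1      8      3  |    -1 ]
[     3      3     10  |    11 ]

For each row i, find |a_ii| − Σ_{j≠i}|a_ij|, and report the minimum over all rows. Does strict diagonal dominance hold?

3

row 1: |10| − (4+3) = 3
row 2: |8| − (1+3) = 4
row 3: |10| − (3+3) = 4
minimum over rows = 3 → strictly diagonally dominant (convergence guaranteed)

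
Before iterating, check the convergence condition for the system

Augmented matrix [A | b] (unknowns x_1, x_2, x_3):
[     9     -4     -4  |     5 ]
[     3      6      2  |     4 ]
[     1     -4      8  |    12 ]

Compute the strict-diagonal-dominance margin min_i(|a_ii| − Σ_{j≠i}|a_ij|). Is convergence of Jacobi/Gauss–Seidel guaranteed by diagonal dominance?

row 1: |9| − (4+4) = 1
row 2: |6| − (3+2) = 1
row 3: |8| − (1+4) = 3
minimum over rows = 1 → strictly diagonally dominant (convergence guaranteed)

1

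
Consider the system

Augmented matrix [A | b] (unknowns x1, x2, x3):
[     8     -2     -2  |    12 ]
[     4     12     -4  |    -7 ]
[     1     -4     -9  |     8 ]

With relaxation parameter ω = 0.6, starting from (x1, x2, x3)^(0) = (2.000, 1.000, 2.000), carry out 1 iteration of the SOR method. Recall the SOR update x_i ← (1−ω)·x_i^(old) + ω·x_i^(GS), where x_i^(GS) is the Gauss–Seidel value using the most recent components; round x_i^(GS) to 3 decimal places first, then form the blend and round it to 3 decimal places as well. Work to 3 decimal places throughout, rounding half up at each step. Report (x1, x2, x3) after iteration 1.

(2.150, 0.020, 0.405)

Iteration 1:
  x1: GS value = (12 - (-2)·1.000 - (-2)·2.000) / (8) = 2.250;  x1 ← (1−ω)·2.000 + ω·2.250 = 2.150
  x2: GS value = (-7 - (4)·2.150 - (-4)·2.000) / (12) = -0.633;  x2 ← (1−ω)·1.000 + ω·-0.633 = 0.020
  x3: GS value = (8 - (1)·2.150 - (-4)·0.020) / (-9) = -0.659;  x3 ← (1−ω)·2.000 + ω·-0.659 = 0.405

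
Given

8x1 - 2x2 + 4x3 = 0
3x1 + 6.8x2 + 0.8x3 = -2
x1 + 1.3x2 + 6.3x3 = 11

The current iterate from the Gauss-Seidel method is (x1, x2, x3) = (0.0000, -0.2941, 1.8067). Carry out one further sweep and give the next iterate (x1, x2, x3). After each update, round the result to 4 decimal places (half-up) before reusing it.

One sweep:
  x1 = (0 - (-2)·-0.2941 - (4)·1.8067) / (8) = -0.9769
  x2 = (-2 - (3)·-0.9769 - (0.8)·1.8067) / (6.8) = -0.0757
  x3 = (11 - (1)·-0.9769 - (1.3)·-0.0757) / (6.3) = 1.9167

(-0.9769, -0.0757, 1.9167)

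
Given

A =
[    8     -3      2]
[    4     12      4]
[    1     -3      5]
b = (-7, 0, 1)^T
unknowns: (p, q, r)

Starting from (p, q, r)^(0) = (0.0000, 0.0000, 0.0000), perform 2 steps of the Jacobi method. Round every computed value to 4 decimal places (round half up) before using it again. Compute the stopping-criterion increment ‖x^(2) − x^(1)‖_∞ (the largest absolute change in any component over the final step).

Iteration 1:
  p = (-7 - (-3)·0.0000 - (2)·0.0000) / (8) = -0.8750
  q = (0 - (4)·0.0000 - (4)·0.0000) / (12) = 0.0000
  r = (1 - (1)·0.0000 - (-3)·0.0000) / (5) = 0.2000
Iteration 2:
  p = (-7 - (-3)·0.0000 - (2)·0.2000) / (8) = -0.9250
  q = (0 - (4)·-0.8750 - (4)·0.2000) / (12) = 0.2250
  r = (1 - (1)·-0.8750 - (-3)·0.0000) / (5) = 0.3750
Change: (-0.0500, 0.2250, 0.1750) → max |·| = 0.2250

0.2250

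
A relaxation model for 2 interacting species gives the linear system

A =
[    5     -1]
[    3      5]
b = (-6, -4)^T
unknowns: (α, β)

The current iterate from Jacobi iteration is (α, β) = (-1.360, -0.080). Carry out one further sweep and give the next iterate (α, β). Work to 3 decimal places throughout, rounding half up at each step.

One sweep:
  α = (-6 - (-1)·-0.080) / (5) = -1.216
  β = (-4 - (3)·-1.360) / (5) = 0.016

(-1.216, 0.016)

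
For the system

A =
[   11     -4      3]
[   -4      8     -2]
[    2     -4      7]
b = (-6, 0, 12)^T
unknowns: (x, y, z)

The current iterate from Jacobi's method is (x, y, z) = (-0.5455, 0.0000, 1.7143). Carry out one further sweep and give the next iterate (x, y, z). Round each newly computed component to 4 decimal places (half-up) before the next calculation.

One sweep:
  x = (-6 - (-4)·0.0000 - (3)·1.7143) / (11) = -1.0130
  y = (0 - (-4)·-0.5455 - (-2)·1.7143) / (8) = 0.1558
  z = (12 - (2)·-0.5455 - (-4)·0.0000) / (7) = 1.8701

(-1.0130, 0.1558, 1.8701)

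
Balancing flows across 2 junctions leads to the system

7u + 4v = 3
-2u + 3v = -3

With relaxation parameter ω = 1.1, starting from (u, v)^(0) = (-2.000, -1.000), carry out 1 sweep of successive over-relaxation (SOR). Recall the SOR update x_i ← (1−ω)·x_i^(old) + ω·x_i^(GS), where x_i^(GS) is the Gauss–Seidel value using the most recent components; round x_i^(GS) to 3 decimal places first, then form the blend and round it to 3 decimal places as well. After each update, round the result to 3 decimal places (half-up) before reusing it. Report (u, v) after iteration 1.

Iteration 1:
  u: GS value = (3 - (4)·-1.000) / (7) = 1.000;  u ← (1−ω)·-2.000 + ω·1.000 = 1.300
  v: GS value = (-3 - (-2)·1.300) / (3) = -0.133;  v ← (1−ω)·-1.000 + ω·-0.133 = -0.046

(1.300, -0.046)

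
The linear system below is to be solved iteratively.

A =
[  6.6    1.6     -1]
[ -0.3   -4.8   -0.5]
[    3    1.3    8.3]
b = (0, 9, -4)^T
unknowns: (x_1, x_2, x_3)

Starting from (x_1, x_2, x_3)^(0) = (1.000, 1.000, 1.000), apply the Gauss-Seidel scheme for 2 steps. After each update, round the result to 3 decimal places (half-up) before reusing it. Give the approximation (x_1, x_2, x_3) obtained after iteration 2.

(0.457, -1.889, -0.351)

Iteration 1:
  x_1 = (0 - (1.6)·1.000 - (-1)·1.000) / (6.6) = -0.091
  x_2 = (9 - (-0.3)·-0.091 - (-0.5)·1.000) / (-4.8) = -1.973
  x_3 = (-4 - (3)·-0.091 - (1.3)·-1.973) / (8.3) = -0.140
Iteration 2:
  x_1 = (0 - (1.6)·-1.973 - (-1)·-0.140) / (6.6) = 0.457
  x_2 = (9 - (-0.3)·0.457 - (-0.5)·-0.140) / (-4.8) = -1.889
  x_3 = (-4 - (3)·0.457 - (1.3)·-1.889) / (8.3) = -0.351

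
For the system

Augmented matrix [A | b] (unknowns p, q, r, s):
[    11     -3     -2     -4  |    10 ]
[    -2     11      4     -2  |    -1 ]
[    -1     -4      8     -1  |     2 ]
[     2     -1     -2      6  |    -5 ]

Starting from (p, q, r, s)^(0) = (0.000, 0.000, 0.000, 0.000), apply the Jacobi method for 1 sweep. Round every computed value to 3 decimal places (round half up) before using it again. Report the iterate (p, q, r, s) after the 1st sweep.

Iteration 1:
  p = (10 - (-3)·0.000 - (-2)·0.000 - (-4)·0.000) / (11) = 0.909
  q = (-1 - (-2)·0.000 - (4)·0.000 - (-2)·0.000) / (11) = -0.091
  r = (2 - (-1)·0.000 - (-4)·0.000 - (-1)·0.000) / (8) = 0.250
  s = (-5 - (2)·0.000 - (-1)·0.000 - (-2)·0.000) / (6) = -0.833

(0.909, -0.091, 0.250, -0.833)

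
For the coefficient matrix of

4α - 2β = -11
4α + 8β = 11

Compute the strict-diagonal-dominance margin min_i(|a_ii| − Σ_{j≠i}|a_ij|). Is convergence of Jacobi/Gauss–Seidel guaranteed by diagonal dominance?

row 1: |4| − (2) = 2
row 2: |8| − (4) = 4
minimum over rows = 2 → strictly diagonally dominant (convergence guaranteed)

2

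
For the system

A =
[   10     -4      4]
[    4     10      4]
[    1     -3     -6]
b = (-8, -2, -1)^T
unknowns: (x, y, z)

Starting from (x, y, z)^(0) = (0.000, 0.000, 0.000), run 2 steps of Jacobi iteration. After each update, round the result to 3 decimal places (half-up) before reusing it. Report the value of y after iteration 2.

Iteration 1:
  x = (-8 - (-4)·0.000 - (4)·0.000) / (10) = -0.800
  y = (-2 - (4)·0.000 - (4)·0.000) / (10) = -0.200
  z = (-1 - (1)·0.000 - (-3)·0.000) / (-6) = 0.167
Iteration 2:
  x = (-8 - (-4)·-0.200 - (4)·0.167) / (10) = -0.947
  y = (-2 - (4)·-0.800 - (4)·0.167) / (10) = 0.053
  z = (-1 - (1)·-0.800 - (-3)·-0.200) / (-6) = 0.133

0.053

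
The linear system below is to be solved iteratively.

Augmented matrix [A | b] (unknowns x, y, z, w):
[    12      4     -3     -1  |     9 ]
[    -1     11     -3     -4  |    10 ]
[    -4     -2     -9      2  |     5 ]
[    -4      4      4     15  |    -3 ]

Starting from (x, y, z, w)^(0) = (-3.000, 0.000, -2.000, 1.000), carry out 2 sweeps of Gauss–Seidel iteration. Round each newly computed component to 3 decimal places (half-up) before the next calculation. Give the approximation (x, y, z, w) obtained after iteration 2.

Iteration 1:
  x = (9 - (4)·0.000 - (-3)·-2.000 - (-1)·1.000) / (12) = 0.333
  y = (10 - (-1)·0.333 - (-3)·-2.000 - (-4)·1.000) / (11) = 0.758
  z = (5 - (-4)·0.333 - (-2)·0.758 - (2)·1.000) / (-9) = -0.650
  w = (-3 - (-4)·0.333 - (4)·0.758 - (4)·-0.650) / (15) = -0.140
Iteration 2:
  x = (9 - (4)·0.758 - (-3)·-0.650 - (-1)·-0.140) / (12) = 0.323
  y = (10 - (-1)·0.323 - (-3)·-0.650 - (-4)·-0.140) / (11) = 0.710
  z = (5 - (-4)·0.323 - (-2)·0.710 - (2)·-0.140) / (-9) = -0.888
  w = (-3 - (-4)·0.323 - (4)·0.710 - (4)·-0.888) / (15) = -0.066

(0.323, 0.710, -0.888, -0.066)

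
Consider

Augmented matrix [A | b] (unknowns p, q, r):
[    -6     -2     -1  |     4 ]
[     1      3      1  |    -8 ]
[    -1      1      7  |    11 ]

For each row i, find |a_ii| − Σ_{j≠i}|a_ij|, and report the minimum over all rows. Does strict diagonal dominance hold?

1

row 1: |-6| − (2+1) = 3
row 2: |3| − (1+1) = 1
row 3: |7| − (1+1) = 5
minimum over rows = 1 → strictly diagonally dominant (convergence guaranteed)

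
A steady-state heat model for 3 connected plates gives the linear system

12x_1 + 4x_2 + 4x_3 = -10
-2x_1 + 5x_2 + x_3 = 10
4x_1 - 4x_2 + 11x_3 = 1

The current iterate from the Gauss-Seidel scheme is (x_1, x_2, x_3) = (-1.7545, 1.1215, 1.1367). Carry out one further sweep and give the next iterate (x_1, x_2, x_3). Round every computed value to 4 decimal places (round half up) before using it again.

One sweep:
  x_1 = (-10 - (4)·1.1215 - (4)·1.1367) / (12) = -1.5861
  x_2 = (10 - (-2)·-1.5861 - (1)·1.1367) / (5) = 1.1382
  x_3 = (1 - (4)·-1.5861 - (-4)·1.1382) / (11) = 1.0816

(-1.5861, 1.1382, 1.0816)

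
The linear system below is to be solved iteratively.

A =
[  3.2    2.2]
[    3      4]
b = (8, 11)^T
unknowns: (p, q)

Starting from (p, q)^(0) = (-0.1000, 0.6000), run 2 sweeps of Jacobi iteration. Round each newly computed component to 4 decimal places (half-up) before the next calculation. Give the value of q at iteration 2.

1.1844

Iteration 1:
  p = (8 - (2.2)·0.6000) / (3.2) = 2.0875
  q = (11 - (3)·-0.1000) / (4) = 2.8250
Iteration 2:
  p = (8 - (2.2)·2.8250) / (3.2) = 0.5578
  q = (11 - (3)·2.0875) / (4) = 1.1844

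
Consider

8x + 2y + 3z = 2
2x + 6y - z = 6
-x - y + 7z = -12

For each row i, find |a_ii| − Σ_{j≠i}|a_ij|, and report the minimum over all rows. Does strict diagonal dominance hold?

3

row 1: |8| − (2+3) = 3
row 2: |6| − (2+1) = 3
row 3: |7| − (1+1) = 5
minimum over rows = 3 → strictly diagonally dominant (convergence guaranteed)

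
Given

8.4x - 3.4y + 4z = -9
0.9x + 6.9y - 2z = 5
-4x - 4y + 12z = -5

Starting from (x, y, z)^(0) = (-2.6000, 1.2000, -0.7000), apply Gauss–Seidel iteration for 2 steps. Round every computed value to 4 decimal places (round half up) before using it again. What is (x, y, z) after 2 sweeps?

(-0.6965, 0.7239, -0.4075)

Iteration 1:
  x = (-9 - (-3.4)·1.2000 - (4)·-0.7000) / (8.4) = -0.2524
  y = (5 - (0.9)·-0.2524 - (-2)·-0.7000) / (6.9) = 0.5547
  z = (-5 - (-4)·-0.2524 - (-4)·0.5547) / (12) = -0.3159
Iteration 2:
  x = (-9 - (-3.4)·0.5547 - (4)·-0.3159) / (8.4) = -0.6965
  y = (5 - (0.9)·-0.6965 - (-2)·-0.3159) / (6.9) = 0.7239
  z = (-5 - (-4)·-0.6965 - (-4)·0.7239) / (12) = -0.4075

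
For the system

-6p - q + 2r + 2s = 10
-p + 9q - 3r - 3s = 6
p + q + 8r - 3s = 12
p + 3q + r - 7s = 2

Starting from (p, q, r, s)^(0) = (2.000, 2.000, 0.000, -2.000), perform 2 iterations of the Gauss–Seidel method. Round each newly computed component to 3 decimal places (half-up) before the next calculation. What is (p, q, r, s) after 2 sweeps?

Iteration 1:
  p = (10 - (-1)·2.000 - (2)·0.000 - (2)·-2.000) / (-6) = -2.667
  q = (6 - (-1)·-2.667 - (-3)·0.000 - (-3)·-2.000) / (9) = -0.296
  r = (12 - (1)·-2.667 - (1)·-0.296 - (-3)·-2.000) / (8) = 1.120
  s = (2 - (1)·-2.667 - (3)·-0.296 - (1)·1.120) / (-7) = -0.634
Iteration 2:
  p = (10 - (-1)·-0.296 - (2)·1.120 - (2)·-0.634) / (-6) = -1.455
  q = (6 - (-1)·-1.455 - (-3)·1.120 - (-3)·-0.634) / (9) = 0.667
  r = (12 - (1)·-1.455 - (1)·0.667 - (-3)·-0.634) / (8) = 1.361
  s = (2 - (1)·-1.455 - (3)·0.667 - (1)·1.361) / (-7) = -0.013

(-1.455, 0.667, 1.361, -0.013)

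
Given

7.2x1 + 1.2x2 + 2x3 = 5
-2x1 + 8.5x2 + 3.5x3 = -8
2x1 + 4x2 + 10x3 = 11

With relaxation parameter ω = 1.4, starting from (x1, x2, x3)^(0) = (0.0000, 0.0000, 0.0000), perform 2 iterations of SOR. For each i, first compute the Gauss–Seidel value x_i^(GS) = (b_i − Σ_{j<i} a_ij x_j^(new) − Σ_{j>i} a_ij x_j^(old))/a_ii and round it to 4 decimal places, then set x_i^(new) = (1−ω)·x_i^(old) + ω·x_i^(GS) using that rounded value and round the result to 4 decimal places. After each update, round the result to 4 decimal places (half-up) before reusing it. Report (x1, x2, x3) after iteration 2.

Iteration 1:
  x1: GS value = (5 - (1.2)·0.0000 - (2)·0.0000) / (7.2) = 0.6944;  x1 ← (1−ω)·0.0000 + ω·0.6944 = 0.9722
  x2: GS value = (-8 - (-2)·0.9722 - (3.5)·0.0000) / (8.5) = -0.7124;  x2 ← (1−ω)·0.0000 + ω·-0.7124 = -0.9974
  x3: GS value = (11 - (2)·0.9722 - (4)·-0.9974) / (10) = 1.3045;  x3 ← (1−ω)·0.0000 + ω·1.3045 = 1.8263
Iteration 2:
  x1: GS value = (5 - (1.2)·-0.9974 - (2)·1.8263) / (7.2) = 0.3534;  x1 ← (1−ω)·0.9722 + ω·0.3534 = 0.1059
  x2: GS value = (-8 - (-2)·0.1059 - (3.5)·1.8263) / (8.5) = -1.6683;  x2 ← (1−ω)·-0.9974 + ω·-1.6683 = -1.9367
  x3: GS value = (11 - (2)·0.1059 - (4)·-1.9367) / (10) = 1.8535;  x3 ← (1−ω)·1.8263 + ω·1.8535 = 1.8644

(0.1059, -1.9367, 1.8644)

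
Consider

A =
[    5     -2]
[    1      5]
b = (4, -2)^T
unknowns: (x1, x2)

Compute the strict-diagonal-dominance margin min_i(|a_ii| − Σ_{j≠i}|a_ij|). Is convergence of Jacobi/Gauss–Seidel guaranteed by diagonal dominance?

row 1: |5| − (2) = 3
row 2: |5| − (1) = 4
minimum over rows = 3 → strictly diagonally dominant (convergence guaranteed)

3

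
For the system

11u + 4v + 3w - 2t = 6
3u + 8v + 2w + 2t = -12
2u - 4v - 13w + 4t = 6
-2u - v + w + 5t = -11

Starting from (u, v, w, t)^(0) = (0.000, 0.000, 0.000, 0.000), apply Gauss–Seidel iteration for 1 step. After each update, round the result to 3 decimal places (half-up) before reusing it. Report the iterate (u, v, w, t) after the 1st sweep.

Iteration 1:
  u = (6 - (4)·0.000 - (3)·0.000 - (-2)·0.000) / (11) = 0.545
  v = (-12 - (3)·0.545 - (2)·0.000 - (2)·0.000) / (8) = -1.704
  w = (6 - (2)·0.545 - (-4)·-1.704 - (4)·0.000) / (-13) = 0.147
  t = (-11 - (-2)·0.545 - (-1)·-1.704 - (1)·0.147) / (5) = -2.352

(0.545, -1.704, 0.147, -2.352)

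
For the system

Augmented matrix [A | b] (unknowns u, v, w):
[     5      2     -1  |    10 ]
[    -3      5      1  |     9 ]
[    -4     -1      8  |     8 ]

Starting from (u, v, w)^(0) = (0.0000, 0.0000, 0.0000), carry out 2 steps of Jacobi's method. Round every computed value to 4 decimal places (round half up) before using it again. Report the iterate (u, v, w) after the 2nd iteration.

Iteration 1:
  u = (10 - (2)·0.0000 - (-1)·0.0000) / (5) = 2.0000
  v = (9 - (-3)·0.0000 - (1)·0.0000) / (5) = 1.8000
  w = (8 - (-4)·0.0000 - (-1)·0.0000) / (8) = 1.0000
Iteration 2:
  u = (10 - (2)·1.8000 - (-1)·1.0000) / (5) = 1.4800
  v = (9 - (-3)·2.0000 - (1)·1.0000) / (5) = 2.8000
  w = (8 - (-4)·2.0000 - (-1)·1.8000) / (8) = 2.2250

(1.4800, 2.8000, 2.2250)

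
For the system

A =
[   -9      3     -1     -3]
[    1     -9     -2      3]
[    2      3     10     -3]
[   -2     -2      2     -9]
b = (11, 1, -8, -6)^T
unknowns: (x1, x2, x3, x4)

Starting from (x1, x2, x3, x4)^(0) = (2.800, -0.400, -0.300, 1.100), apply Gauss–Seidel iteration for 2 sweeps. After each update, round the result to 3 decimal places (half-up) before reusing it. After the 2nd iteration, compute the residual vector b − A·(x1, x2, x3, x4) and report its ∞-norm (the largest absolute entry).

0.153

Iteration 1:
  x1 = (11 - (3)·-0.400 - (-1)·-0.300 - (-3)·1.100) / (-9) = -1.689
  x2 = (1 - (1)·-1.689 - (-2)·-0.300 - (3)·1.100) / (-9) = 0.135
  x3 = (-8 - (2)·-1.689 - (3)·0.135 - (-3)·1.100) / (10) = -0.173
  x4 = (-6 - (-2)·-1.689 - (-2)·0.135 - (2)·-0.173) / (-9) = 0.974
Iteration 2:
  x1 = (11 - (3)·0.135 - (-1)·-0.173 - (-3)·0.974) / (-9) = -1.483
  x2 = (1 - (1)·-1.483 - (-2)·-0.173 - (3)·0.974) / (-9) = 0.087
  x3 = (-8 - (2)·-1.483 - (3)·0.087 - (-3)·0.974) / (10) = -0.237
  x4 = (-6 - (-2)·-1.483 - (-2)·0.087 - (2)·-0.237) / (-9) = 0.924
Residual b − A·x = (-0.073, 0.020, -0.153, -0.002); ∞-norm = 0.153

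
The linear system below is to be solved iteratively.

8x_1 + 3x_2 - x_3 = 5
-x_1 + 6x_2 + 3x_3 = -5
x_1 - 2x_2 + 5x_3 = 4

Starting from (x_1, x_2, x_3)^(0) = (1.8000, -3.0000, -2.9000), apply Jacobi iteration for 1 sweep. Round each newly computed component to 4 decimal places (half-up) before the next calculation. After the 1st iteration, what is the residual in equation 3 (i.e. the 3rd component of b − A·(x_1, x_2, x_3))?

Iteration 1:
  x_1 = (5 - (3)·-3.0000 - (-1)·-2.9000) / (8) = 1.3875
  x_2 = (-5 - (-1)·1.8000 - (3)·-2.9000) / (6) = 0.9167
  x_3 = (4 - (1)·1.8000 - (-2)·-3.0000) / (5) = -0.7600
Residual b − A·x = (-9.6101, -6.8327, 8.2459)

8.2459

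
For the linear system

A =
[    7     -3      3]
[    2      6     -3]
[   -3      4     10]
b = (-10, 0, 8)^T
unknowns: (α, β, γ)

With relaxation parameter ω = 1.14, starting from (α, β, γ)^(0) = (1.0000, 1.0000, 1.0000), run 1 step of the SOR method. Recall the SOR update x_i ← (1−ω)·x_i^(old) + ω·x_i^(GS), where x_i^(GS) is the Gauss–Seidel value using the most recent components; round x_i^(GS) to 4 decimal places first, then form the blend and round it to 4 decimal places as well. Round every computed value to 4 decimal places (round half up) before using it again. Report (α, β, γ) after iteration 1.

Iteration 1:
  α: GS value = (-10 - (-3)·1.0000 - (3)·1.0000) / (7) = -1.4286;  α ← (1−ω)·1.0000 + ω·-1.4286 = -1.7686
  β: GS value = (0 - (2)·-1.7686 - (-3)·1.0000) / (6) = 1.0895;  β ← (1−ω)·1.0000 + ω·1.0895 = 1.1020
  γ: GS value = (8 - (-3)·-1.7686 - (4)·1.1020) / (10) = -0.1714;  γ ← (1−ω)·1.0000 + ω·-0.1714 = -0.3354

(-1.7686, 1.1020, -0.3354)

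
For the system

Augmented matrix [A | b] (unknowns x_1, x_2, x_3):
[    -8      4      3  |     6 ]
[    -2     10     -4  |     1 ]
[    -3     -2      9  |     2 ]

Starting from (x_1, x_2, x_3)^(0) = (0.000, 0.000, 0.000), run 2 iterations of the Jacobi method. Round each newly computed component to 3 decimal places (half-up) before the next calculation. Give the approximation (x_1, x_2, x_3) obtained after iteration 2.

(-0.617, 0.039, -0.006)

Iteration 1:
  x_1 = (6 - (4)·0.000 - (3)·0.000) / (-8) = -0.750
  x_2 = (1 - (-2)·0.000 - (-4)·0.000) / (10) = 0.100
  x_3 = (2 - (-3)·0.000 - (-2)·0.000) / (9) = 0.222
Iteration 2:
  x_1 = (6 - (4)·0.100 - (3)·0.222) / (-8) = -0.617
  x_2 = (1 - (-2)·-0.750 - (-4)·0.222) / (10) = 0.039
  x_3 = (2 - (-3)·-0.750 - (-2)·0.100) / (9) = -0.006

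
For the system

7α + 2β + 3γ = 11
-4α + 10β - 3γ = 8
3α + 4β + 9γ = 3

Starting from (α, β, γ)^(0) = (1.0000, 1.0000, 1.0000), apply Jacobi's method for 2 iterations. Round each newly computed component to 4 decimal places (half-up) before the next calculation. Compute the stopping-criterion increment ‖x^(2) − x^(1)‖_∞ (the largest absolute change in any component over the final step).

0.4905

Iteration 1:
  α = (11 - (2)·1.0000 - (3)·1.0000) / (7) = 0.8571
  β = (8 - (-4)·1.0000 - (-3)·1.0000) / (10) = 1.5000
  γ = (3 - (3)·1.0000 - (4)·1.0000) / (9) = -0.4444
Iteration 2:
  α = (11 - (2)·1.5000 - (3)·-0.4444) / (7) = 1.3333
  β = (8 - (-4)·0.8571 - (-3)·-0.4444) / (10) = 1.0095
  γ = (3 - (3)·0.8571 - (4)·1.5000) / (9) = -0.6190
Change: (0.4762, -0.4905, -0.1746) → max |·| = 0.4905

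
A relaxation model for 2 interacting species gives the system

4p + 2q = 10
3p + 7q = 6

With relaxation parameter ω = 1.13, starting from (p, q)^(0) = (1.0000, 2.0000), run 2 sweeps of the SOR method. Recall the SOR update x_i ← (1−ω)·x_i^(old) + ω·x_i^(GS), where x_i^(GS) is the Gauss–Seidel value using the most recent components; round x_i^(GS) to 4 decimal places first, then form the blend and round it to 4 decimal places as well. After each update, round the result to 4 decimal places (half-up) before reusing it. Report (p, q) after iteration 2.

Iteration 1:
  p: GS value = (10 - (2)·2.0000) / (4) = 1.5000;  p ← (1−ω)·1.0000 + ω·1.5000 = 1.5650
  q: GS value = (6 - (3)·1.5650) / (7) = 0.1864;  q ← (1−ω)·2.0000 + ω·0.1864 = -0.0494
Iteration 2:
  p: GS value = (10 - (2)·-0.0494) / (4) = 2.5247;  p ← (1−ω)·1.5650 + ω·2.5247 = 2.6495
  q: GS value = (6 - (3)·2.6495) / (7) = -0.2784;  q ← (1−ω)·-0.0494 + ω·-0.2784 = -0.3082

(2.6495, -0.3082)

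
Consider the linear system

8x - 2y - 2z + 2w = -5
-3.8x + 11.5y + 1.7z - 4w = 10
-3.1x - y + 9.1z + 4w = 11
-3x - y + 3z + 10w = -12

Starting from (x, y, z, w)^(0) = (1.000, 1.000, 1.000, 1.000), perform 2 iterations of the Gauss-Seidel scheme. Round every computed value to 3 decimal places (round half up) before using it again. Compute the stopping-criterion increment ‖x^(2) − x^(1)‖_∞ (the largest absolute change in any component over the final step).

1.185

Iteration 1:
  x = (-5 - (-2)·1.000 - (-2)·1.000 - (2)·1.000) / (8) = -0.375
  y = (10 - (-3.8)·-0.375 - (1.7)·1.000 - (-4)·1.000) / (11.5) = 0.946
  z = (11 - (-3.1)·-0.375 - (-1)·0.946 - (4)·1.000) / (9.1) = 0.745
  w = (-12 - (-3)·-0.375 - (-1)·0.946 - (3)·0.745) / (10) = -1.441
Iteration 2:
  x = (-5 - (-2)·0.946 - (-2)·0.745 - (2)·-1.441) / (8) = 0.158
  y = (10 - (-3.8)·0.158 - (1.7)·0.745 - (-4)·-1.441) / (11.5) = 0.310
  z = (11 - (-3.1)·0.158 - (-1)·0.310 - (4)·-1.441) / (9.1) = 1.930
  w = (-12 - (-3)·0.158 - (-1)·0.310 - (3)·1.930) / (10) = -1.701
Change: (0.533, -0.636, 1.185, -0.260) → max |·| = 1.185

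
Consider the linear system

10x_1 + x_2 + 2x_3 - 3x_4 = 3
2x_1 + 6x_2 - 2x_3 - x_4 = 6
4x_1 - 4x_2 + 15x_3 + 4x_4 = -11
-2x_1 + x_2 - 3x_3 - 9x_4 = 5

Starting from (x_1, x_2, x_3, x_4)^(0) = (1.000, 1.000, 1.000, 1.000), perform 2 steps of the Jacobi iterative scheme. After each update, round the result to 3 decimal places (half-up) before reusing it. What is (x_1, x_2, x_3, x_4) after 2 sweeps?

(0.083, 0.400, -0.235, -0.159)

Iteration 1:
  x_1 = (3 - (1)·1.000 - (2)·1.000 - (-3)·1.000) / (10) = 0.300
  x_2 = (6 - (2)·1.000 - (-2)·1.000 - (-1)·1.000) / (6) = 1.167
  x_3 = (-11 - (4)·1.000 - (-4)·1.000 - (4)·1.000) / (15) = -1.000
  x_4 = (5 - (-2)·1.000 - (1)·1.000 - (-3)·1.000) / (-9) = -1.000
Iteration 2:
  x_1 = (3 - (1)·1.167 - (2)·-1.000 - (-3)·-1.000) / (10) = 0.083
  x_2 = (6 - (2)·0.300 - (-2)·-1.000 - (-1)·-1.000) / (6) = 0.400
  x_3 = (-11 - (4)·0.300 - (-4)·1.167 - (4)·-1.000) / (15) = -0.235
  x_4 = (5 - (-2)·0.300 - (1)·1.167 - (-3)·-1.000) / (-9) = -0.159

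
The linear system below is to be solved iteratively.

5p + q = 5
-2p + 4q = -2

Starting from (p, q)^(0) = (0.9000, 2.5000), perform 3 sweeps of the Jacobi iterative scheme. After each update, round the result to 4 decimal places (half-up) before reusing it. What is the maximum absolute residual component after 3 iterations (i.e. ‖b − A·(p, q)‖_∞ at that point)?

0.2550

Iteration 1:
  p = (5 - (1)·2.5000) / (5) = 0.5000
  q = (-2 - (-2)·0.9000) / (4) = -0.0500
Iteration 2:
  p = (5 - (1)·-0.0500) / (5) = 1.0100
  q = (-2 - (-2)·0.5000) / (4) = -0.2500
Iteration 3:
  p = (5 - (1)·-0.2500) / (5) = 1.0500
  q = (-2 - (-2)·1.0100) / (4) = 0.0050
Residual b − A·x = (-0.2550, 0.0800); ∞-norm = 0.2550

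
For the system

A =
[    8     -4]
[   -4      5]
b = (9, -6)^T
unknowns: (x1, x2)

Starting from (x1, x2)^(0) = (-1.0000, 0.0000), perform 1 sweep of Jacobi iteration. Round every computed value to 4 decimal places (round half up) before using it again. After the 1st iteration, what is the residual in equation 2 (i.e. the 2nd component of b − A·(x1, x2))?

8.5000

Iteration 1:
  x1 = (9 - (-4)·0.0000) / (8) = 1.1250
  x2 = (-6 - (-4)·-1.0000) / (5) = -2.0000
Residual b − A·x = (-8.0000, 8.5000)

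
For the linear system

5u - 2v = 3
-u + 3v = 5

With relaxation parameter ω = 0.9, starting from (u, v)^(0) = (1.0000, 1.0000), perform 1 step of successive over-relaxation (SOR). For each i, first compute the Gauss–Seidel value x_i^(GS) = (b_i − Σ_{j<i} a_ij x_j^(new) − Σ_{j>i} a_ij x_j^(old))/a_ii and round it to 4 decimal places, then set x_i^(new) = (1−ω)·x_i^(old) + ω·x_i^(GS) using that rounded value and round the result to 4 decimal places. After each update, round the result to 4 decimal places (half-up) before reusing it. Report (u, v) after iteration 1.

(1.0000, 1.9000)

Iteration 1:
  u: GS value = (3 - (-2)·1.0000) / (5) = 1.0000;  u ← (1−ω)·1.0000 + ω·1.0000 = 1.0000
  v: GS value = (5 - (-1)·1.0000) / (3) = 2.0000;  v ← (1−ω)·1.0000 + ω·2.0000 = 1.9000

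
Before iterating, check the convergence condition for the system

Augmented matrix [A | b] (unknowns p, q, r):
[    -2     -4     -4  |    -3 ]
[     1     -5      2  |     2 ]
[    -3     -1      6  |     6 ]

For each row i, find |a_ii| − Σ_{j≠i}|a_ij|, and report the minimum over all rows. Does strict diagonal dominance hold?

-6

row 1: |-2| − (4+4) = -6
row 2: |-5| − (1+2) = 2
row 3: |6| − (3+1) = 2
minimum over rows = -6 → not strictly diagonally dominant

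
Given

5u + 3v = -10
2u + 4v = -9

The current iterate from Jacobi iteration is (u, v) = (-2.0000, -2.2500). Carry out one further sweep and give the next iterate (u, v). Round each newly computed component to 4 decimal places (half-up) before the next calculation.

One sweep:
  u = (-10 - (3)·-2.2500) / (5) = -0.6500
  v = (-9 - (2)·-2.0000) / (4) = -1.2500

(-0.6500, -1.2500)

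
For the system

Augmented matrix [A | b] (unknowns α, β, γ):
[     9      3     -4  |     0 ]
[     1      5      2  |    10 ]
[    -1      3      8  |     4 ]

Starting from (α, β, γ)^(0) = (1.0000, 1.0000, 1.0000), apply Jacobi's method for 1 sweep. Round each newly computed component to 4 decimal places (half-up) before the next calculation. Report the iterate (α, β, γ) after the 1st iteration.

(0.1111, 1.4000, 0.2500)

Iteration 1:
  α = (0 - (3)·1.0000 - (-4)·1.0000) / (9) = 0.1111
  β = (10 - (1)·1.0000 - (2)·1.0000) / (5) = 1.4000
  γ = (4 - (-1)·1.0000 - (3)·1.0000) / (8) = 0.2500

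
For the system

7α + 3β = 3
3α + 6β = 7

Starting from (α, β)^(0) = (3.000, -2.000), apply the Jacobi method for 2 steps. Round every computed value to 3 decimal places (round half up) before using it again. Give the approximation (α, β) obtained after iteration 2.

Iteration 1:
  α = (3 - (3)·-2.000) / (7) = 1.286
  β = (7 - (3)·3.000) / (6) = -0.333
Iteration 2:
  α = (3 - (3)·-0.333) / (7) = 0.571
  β = (7 - (3)·1.286) / (6) = 0.524

(0.571, 0.524)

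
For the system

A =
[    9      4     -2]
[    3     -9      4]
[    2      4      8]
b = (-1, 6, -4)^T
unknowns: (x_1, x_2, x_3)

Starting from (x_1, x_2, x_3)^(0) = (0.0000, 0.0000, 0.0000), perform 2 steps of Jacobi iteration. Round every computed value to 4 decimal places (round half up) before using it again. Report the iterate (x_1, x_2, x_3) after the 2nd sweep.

(0.0741, -0.9259, -0.1389)

Iteration 1:
  x_1 = (-1 - (4)·0.0000 - (-2)·0.0000) / (9) = -0.1111
  x_2 = (6 - (3)·0.0000 - (4)·0.0000) / (-9) = -0.6667
  x_3 = (-4 - (2)·0.0000 - (4)·0.0000) / (8) = -0.5000
Iteration 2:
  x_1 = (-1 - (4)·-0.6667 - (-2)·-0.5000) / (9) = 0.0741
  x_2 = (6 - (3)·-0.1111 - (4)·-0.5000) / (-9) = -0.9259
  x_3 = (-4 - (2)·-0.1111 - (4)·-0.6667) / (8) = -0.1389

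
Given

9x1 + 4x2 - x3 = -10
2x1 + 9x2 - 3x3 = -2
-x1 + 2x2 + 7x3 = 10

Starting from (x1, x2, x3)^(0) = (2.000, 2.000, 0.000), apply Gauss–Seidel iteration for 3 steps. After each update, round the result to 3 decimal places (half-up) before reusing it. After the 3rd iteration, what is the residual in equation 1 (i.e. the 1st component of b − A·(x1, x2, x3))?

Iteration 1:
  x1 = (-10 - (4)·2.000 - (-1)·0.000) / (9) = -2.000
  x2 = (-2 - (2)·-2.000 - (-3)·0.000) / (9) = 0.222
  x3 = (10 - (-1)·-2.000 - (2)·0.222) / (7) = 1.079
Iteration 2:
  x1 = (-10 - (4)·0.222 - (-1)·1.079) / (9) = -1.090
  x2 = (-2 - (2)·-1.090 - (-3)·1.079) / (9) = 0.380
  x3 = (10 - (-1)·-1.090 - (2)·0.380) / (7) = 1.164
Iteration 3:
  x1 = (-10 - (4)·0.380 - (-1)·1.164) / (9) = -1.151
  x2 = (-2 - (2)·-1.151 - (-3)·1.164) / (9) = 0.422
  x3 = (10 - (-1)·-1.151 - (2)·0.422) / (7) = 1.144
Residual b − A·x = (-0.185, -0.064, -0.003)

-0.185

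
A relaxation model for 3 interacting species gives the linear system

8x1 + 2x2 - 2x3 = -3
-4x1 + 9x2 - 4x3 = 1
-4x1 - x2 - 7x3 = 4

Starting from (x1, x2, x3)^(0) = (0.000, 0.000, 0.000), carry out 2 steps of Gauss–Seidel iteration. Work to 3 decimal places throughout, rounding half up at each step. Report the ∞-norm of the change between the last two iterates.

0.187

Iteration 1:
  x1 = (-3 - (2)·0.000 - (-2)·0.000) / (8) = -0.375
  x2 = (1 - (-4)·-0.375 - (-4)·0.000) / (9) = -0.056
  x3 = (4 - (-4)·-0.375 - (-1)·-0.056) / (-7) = -0.349
Iteration 2:
  x1 = (-3 - (2)·-0.056 - (-2)·-0.349) / (8) = -0.448
  x2 = (1 - (-4)·-0.448 - (-4)·-0.349) / (9) = -0.243
  x3 = (4 - (-4)·-0.448 - (-1)·-0.243) / (-7) = -0.281
Change: (-0.073, -0.187, 0.068) → max |·| = 0.187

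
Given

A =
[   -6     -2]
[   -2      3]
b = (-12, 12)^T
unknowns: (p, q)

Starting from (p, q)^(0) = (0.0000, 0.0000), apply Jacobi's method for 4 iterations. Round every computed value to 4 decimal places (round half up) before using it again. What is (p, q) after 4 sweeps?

(0.5185, 4.1481)

Iteration 1:
  p = (-12 - (-2)·0.0000) / (-6) = 2.0000
  q = (12 - (-2)·0.0000) / (3) = 4.0000
Iteration 2:
  p = (-12 - (-2)·4.0000) / (-6) = 0.6667
  q = (12 - (-2)·2.0000) / (3) = 5.3333
Iteration 3:
  p = (-12 - (-2)·5.3333) / (-6) = 0.2222
  q = (12 - (-2)·0.6667) / (3) = 4.4445
Iteration 4:
  p = (-12 - (-2)·4.4445) / (-6) = 0.5185
  q = (12 - (-2)·0.2222) / (3) = 4.1481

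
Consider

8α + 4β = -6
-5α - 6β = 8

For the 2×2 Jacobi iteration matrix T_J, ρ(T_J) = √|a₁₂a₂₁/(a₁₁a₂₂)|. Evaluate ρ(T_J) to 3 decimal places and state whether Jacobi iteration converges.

0.645

a₁₂a₂₁/(a₁₁a₂₂) = (4)·(-5) / ((8)·(-6)) = 0.416667
ρ = √|0.416667| = √0.416667 = 0.645
ρ < 1, so Jacobi converges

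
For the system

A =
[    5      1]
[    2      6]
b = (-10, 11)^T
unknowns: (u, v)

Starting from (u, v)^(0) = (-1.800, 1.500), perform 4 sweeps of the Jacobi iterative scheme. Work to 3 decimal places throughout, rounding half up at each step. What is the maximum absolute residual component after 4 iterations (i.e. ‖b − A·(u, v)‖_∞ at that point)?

0.026

Iteration 1:
  u = (-10 - (1)·1.500) / (5) = -2.300
  v = (11 - (2)·-1.800) / (6) = 2.433
Iteration 2:
  u = (-10 - (1)·2.433) / (5) = -2.487
  v = (11 - (2)·-2.300) / (6) = 2.600
Iteration 3:
  u = (-10 - (1)·2.600) / (5) = -2.520
  v = (11 - (2)·-2.487) / (6) = 2.662
Iteration 4:
  u = (-10 - (1)·2.662) / (5) = -2.532
  v = (11 - (2)·-2.520) / (6) = 2.673
Residual b − A·x = (-0.013, 0.026); ∞-norm = 0.026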